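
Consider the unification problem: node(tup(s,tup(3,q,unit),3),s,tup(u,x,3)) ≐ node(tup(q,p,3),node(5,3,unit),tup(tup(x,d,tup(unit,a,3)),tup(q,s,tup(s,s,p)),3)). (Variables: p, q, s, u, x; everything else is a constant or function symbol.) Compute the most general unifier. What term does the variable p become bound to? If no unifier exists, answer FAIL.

Decompose node/3: tup(s,tup(3,q,unit),3) ≐ tup(q,p,3),  s ≐ node(5,3,unit),  tup(u,x,3) ≐ tup(tup(x,d,tup(unit,a,3)),tup(q,s,tup(s,s,p)),3).
Decompose tup/3: s ≐ q,  tup(3,q,unit) ≐ p,  3 ≐ 3.
Bind s := q; substituting into the 2 remaining equations that mention s gives: q ≐ node(5,3,unit),  tup(u,x,3) ≐ tup(tup(x,d,tup(unit,a,3)),tup(q,q,tup(q,q,p)),3).
Bind p := tup(3,q,unit); substituting into the one remaining equation that mentions p gives: tup(u,x,3) ≐ tup(tup(x,d,tup(unit,a,3)),tup(q,q,tup(q,q,tup(3,q,unit))),3).
Delete trivial equation 3 ≐ 3.
Bind q := node(5,3,unit); substituting into the remaining equation gives: tup(u,x,3) ≐ tup(tup(x,d,tup(unit,a,3)),tup(node(5,3,unit),node(5,3,unit),tup(node(5,3,unit),node(5,3,unit),tup(3,node(5,3,unit),unit))),3). Substituting into the earlier bindings gives s := node(5,3,unit), p := tup(3,node(5,3,unit),unit).
Decompose tup/3: u ≐ tup(x,d,tup(unit,a,3)),  x ≐ tup(node(5,3,unit),node(5,3,unit),tup(node(5,3,unit),node(5,3,unit),tup(3,node(5,3,unit),unit))),  3 ≐ 3.
Bind u := tup(x,d,tup(unit,a,3)); no other remaining equation mentions u.
Bind x := tup(node(5,3,unit),node(5,3,unit),tup(node(5,3,unit),node(5,3,unit),tup(3,node(5,3,unit),unit))); no other remaining equation mentions x. Substituting into the earlier binding gives u := tup(tup(node(5,3,unit),node(5,3,unit),tup(node(5,3,unit),node(5,3,unit),tup(3,node(5,3,unit),unit))),d,tup(unit,a,3)).
Delete trivial equation 3 ≐ 3.
MGU = { s ↦ node(5,3,unit), p ↦ tup(3,node(5,3,unit),unit), q ↦ node(5,3,unit), u ↦ tup(tup(node(5,3,unit),node(5,3,unit),tup(node(5,3,unit),node(5,3,unit),tup(3,node(5,3,unit),unit))),d,tup(unit,a,3)), x ↦ tup(node(5,3,unit),node(5,3,unit),tup(node(5,3,unit),node(5,3,unit),tup(3,node(5,3,unit),unit))) }, so p ↦ tup(3,node(5,3,unit),unit).

tup(3,node(5,3,unit),unit)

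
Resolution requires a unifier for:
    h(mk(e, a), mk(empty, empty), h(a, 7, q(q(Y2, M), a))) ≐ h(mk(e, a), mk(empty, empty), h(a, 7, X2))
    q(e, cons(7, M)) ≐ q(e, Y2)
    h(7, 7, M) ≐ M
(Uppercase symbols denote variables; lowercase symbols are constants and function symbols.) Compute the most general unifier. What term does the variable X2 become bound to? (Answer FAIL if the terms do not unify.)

FAIL

Decompose h/3: mk(e, a) ≐ mk(e, a),  mk(empty, empty) ≐ mk(empty, empty),  h(a, 7, q(q(Y2, M), a)) ≐ h(a, 7, X2).
Delete trivial equation mk(e, a) ≐ mk(e, a).
Delete trivial equation mk(empty, empty) ≐ mk(empty, empty).
Decompose h/3: a ≐ a,  7 ≐ 7,  q(q(Y2, M), a) ≐ X2.
Delete trivial equation a ≐ a.
Delete trivial equation 7 ≐ 7.
Bind X2 := q(q(Y2, M), a); no other remaining equation mentions X2.
Decompose q/2: e ≐ e,  cons(7, M) ≐ Y2.
Delete trivial equation e ≐ e.
Bind Y2 := cons(7, M); no other remaining equation mentions Y2. Substituting into the earlier binding gives X2 := q(q(cons(7, M), M), a).
Occurs check fails: M occurs in h(7, 7, M); the equation M ≐ h(7, 7, M) has no finite solution.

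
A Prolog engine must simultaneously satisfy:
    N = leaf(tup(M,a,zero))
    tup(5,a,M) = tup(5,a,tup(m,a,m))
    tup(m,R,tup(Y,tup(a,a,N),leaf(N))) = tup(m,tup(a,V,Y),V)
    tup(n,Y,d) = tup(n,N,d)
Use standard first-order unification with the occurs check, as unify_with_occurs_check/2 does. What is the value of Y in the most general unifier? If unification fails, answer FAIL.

leaf(tup(tup(m,a,m),a,zero))

Bind N := leaf(tup(M,a,zero)); substituting into the 2 remaining equations that mention N gives: tup(m,R,tup(Y,tup(a,a,leaf(tup(M,a,zero))),leaf(leaf(tup(M,a,zero))))) = tup(m,tup(a,V,Y),V),  tup(n,Y,d) = tup(n,leaf(tup(M,a,zero)),d).
Decompose tup/3: 5 = 5,  a = a,  M = tup(m,a,m).
Delete trivial equation 5 = 5.
Delete trivial equation a = a.
Bind M := tup(m,a,m); substituting into the remaining equations gives: tup(m,R,tup(Y,tup(a,a,leaf(tup(tup(m,a,m),a,zero))),leaf(leaf(tup(tup(m,a,m),a,zero))))) = tup(m,tup(a,V,Y),V),  tup(n,Y,d) = tup(n,leaf(tup(tup(m,a,m),a,zero)),d). Substituting into the earlier binding gives N := leaf(tup(tup(m,a,m),a,zero)).
Decompose tup/3: m = m,  R = tup(a,V,Y),  tup(Y,tup(a,a,leaf(tup(tup(m,a,m),a,zero))),leaf(leaf(tup(tup(m,a,m),a,zero)))) = V.
Delete trivial equation m = m.
Bind R := tup(a,V,Y); no other remaining equation mentions R.
Bind V := tup(Y,tup(a,a,leaf(tup(tup(m,a,m),a,zero))),leaf(leaf(tup(tup(m,a,m),a,zero)))); no other remaining equation mentions V. Substituting into the earlier binding gives R := tup(a,tup(Y,tup(a,a,leaf(tup(tup(m,a,m),a,zero))),leaf(leaf(tup(tup(m,a,m),a,zero)))),Y).
Decompose tup/3: n = n,  Y = leaf(tup(tup(m,a,m),a,zero)),  d = d.
Delete trivial equation n = n.
Bind Y := leaf(tup(tup(m,a,m),a,zero)); no other remaining equation mentions Y. Substituting into the earlier bindings gives R := tup(a,tup(leaf(tup(tup(m,a,m),a,zero)),tup(a,a,leaf(tup(tup(m,a,m),a,zero))),leaf(leaf(tup(tup(m,a,m),a,zero)))),leaf(tup(tup(m,a,m),a,zero))), V := tup(leaf(tup(tup(m,a,m),a,zero)),tup(a,a,leaf(tup(tup(m,a,m),a,zero))),leaf(leaf(tup(tup(m,a,m),a,zero)))).
Delete trivial equation d = d.
MGU = { N ↦ leaf(tup(tup(m,a,m),a,zero)), M ↦ tup(m,a,m), R ↦ tup(a,tup(leaf(tup(tup(m,a,m),a,zero)),tup(a,a,leaf(tup(tup(m,a,m),a,zero))),leaf(leaf(tup(tup(m,a,m),a,zero)))),leaf(tup(tup(m,a,m),a,zero))), V ↦ tup(leaf(tup(tup(m,a,m),a,zero)),tup(a,a,leaf(tup(tup(m,a,m),a,zero))),leaf(leaf(tup(tup(m,a,m),a,zero)))), Y ↦ leaf(tup(tup(m,a,m),a,zero)) }, so Y ↦ leaf(tup(tup(m,a,m),a,zero)).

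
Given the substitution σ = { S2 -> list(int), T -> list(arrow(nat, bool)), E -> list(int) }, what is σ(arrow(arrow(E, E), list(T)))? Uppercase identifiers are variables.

arrow(arrow(list(int), list(int)), list(list(arrow(nat, bool))))

Replace each occurrence of T with list(arrow(nat, bool)).
Replace each occurrence of E with list(int).
Result: arrow(arrow(list(int), list(int)), list(list(arrow(nat, bool)))).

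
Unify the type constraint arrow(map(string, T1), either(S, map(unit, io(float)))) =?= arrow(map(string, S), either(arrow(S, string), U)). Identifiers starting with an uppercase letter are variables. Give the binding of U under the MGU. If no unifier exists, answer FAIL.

Decompose arrow/2: map(string, T1) =?= map(string, S),  either(S, map(unit, io(float))) =?= either(arrow(S, string), U).
Decompose map/2: string =?= string,  T1 =?= S.
Delete trivial equation string =?= string.
Bind T1 := S; no other remaining equation mentions T1.
Decompose either/2: S =?= arrow(S, string),  map(unit, io(float)) =?= U.
Occurs check fails: S occurs in arrow(S, string); the equation S =?= arrow(S, string) has no finite solution.

FAIL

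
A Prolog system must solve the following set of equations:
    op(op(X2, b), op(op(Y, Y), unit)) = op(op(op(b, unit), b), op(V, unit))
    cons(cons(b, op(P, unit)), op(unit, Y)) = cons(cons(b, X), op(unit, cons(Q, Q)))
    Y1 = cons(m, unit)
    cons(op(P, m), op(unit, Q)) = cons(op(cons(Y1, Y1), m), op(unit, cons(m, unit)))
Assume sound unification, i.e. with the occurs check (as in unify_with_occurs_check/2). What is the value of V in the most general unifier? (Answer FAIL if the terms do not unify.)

Decompose op/2: op(X2, b) = op(op(b, unit), b),  op(op(Y, Y), unit) = op(V, unit).
Decompose op/2: X2 = op(b, unit),  b = b.
Bind X2 := op(b, unit); no other remaining equation mentions X2.
Delete trivial equation b = b.
Decompose op/2: op(Y, Y) = V,  unit = unit.
Bind V := op(Y, Y); no other remaining equation mentions V.
Delete trivial equation unit = unit.
Decompose cons/2: cons(b, op(P, unit)) = cons(b, X),  op(unit, Y) = op(unit, cons(Q, Q)).
Decompose cons/2: b = b,  op(P, unit) = X.
Delete trivial equation b = b.
Bind X := op(P, unit); no other remaining equation mentions X.
Decompose op/2: unit = unit,  Y = cons(Q, Q).
Delete trivial equation unit = unit.
Bind Y := cons(Q, Q); no other remaining equation mentions Y. Substituting into the earlier binding gives V := op(cons(Q, Q), cons(Q, Q)).
Bind Y1 := cons(m, unit); substituting into the remaining equation gives: cons(op(P, m), op(unit, Q)) = cons(op(cons(cons(m, unit), cons(m, unit)), m), op(unit, cons(m, unit))).
Decompose cons/2: op(P, m) = op(cons(cons(m, unit), cons(m, unit)), m),  op(unit, Q) = op(unit, cons(m, unit)).
Decompose op/2: P = cons(cons(m, unit), cons(m, unit)),  m = m.
Bind P := cons(cons(m, unit), cons(m, unit)); no other remaining equation mentions P. Substituting into the earlier binding gives X := op(cons(cons(m, unit), cons(m, unit)), unit).
Delete trivial equation m = m.
Decompose op/2: unit = unit,  Q = cons(m, unit).
Delete trivial equation unit = unit.
Bind Q := cons(m, unit). Substituting into the earlier bindings gives V := op(cons(cons(m, unit), cons(m, unit)), cons(cons(m, unit), cons(m, unit))), Y := cons(cons(m, unit), cons(m, unit)).
MGU = { X2 -> op(b, unit), V -> op(cons(cons(m, unit), cons(m, unit)), cons(cons(m, unit), cons(m, unit))), X -> op(cons(cons(m, unit), cons(m, unit)), unit), Y -> cons(cons(m, unit), cons(m, unit)), Y1 -> cons(m, unit), P -> cons(cons(m, unit), cons(m, unit)), Q -> cons(m, unit) }, so V -> op(cons(cons(m, unit), cons(m, unit)), cons(cons(m, unit), cons(m, unit))).

op(cons(cons(m, unit), cons(m, unit)), cons(cons(m, unit), cons(m, unit)))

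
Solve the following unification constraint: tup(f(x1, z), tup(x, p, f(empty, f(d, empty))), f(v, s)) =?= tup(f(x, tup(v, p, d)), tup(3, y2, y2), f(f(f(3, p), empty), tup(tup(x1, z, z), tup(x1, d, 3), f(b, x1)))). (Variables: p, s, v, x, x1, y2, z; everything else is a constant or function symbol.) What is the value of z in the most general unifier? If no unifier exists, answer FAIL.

tup(f(f(3, f(empty, f(d, empty))), empty), f(empty, f(d, empty)), d)

Decompose tup/3: f(x1, z) =?= f(x, tup(v, p, d)),  tup(x, p, f(empty, f(d, empty))) =?= tup(3, y2, y2),  f(v, s) =?= f(f(f(3, p), empty), tup(tup(x1, z, z), tup(x1, d, 3), f(b, x1))).
Decompose f/2: x1 =?= x,  z =?= tup(v, p, d).
Bind x1 := x; substituting into the one remaining equation that mentions x1 gives: f(v, s) =?= f(f(f(3, p), empty), tup(tup(x, z, z), tup(x, d, 3), f(b, x))).
Bind z := tup(v, p, d); substituting into the one remaining equation that mentions z gives: f(v, s) =?= f(f(f(3, p), empty), tup(tup(x, tup(v, p, d), tup(v, p, d)), tup(x, d, 3), f(b, x))).
Decompose tup/3: x =?= 3,  p =?= y2,  f(empty, f(d, empty)) =?= y2.
Bind x := 3; substituting into the one remaining equation that mentions x gives: f(v, s) =?= f(f(f(3, p), empty), tup(tup(3, tup(v, p, d), tup(v, p, d)), tup(3, d, 3), f(b, 3))). Substituting into the earlier binding gives x1 := 3.
Bind p := y2; substituting into the one remaining equation that mentions p gives: f(v, s) =?= f(f(f(3, y2), empty), tup(tup(3, tup(v, y2, d), tup(v, y2, d)), tup(3, d, 3), f(b, 3))). Substituting into the earlier binding gives z := tup(v, y2, d).
Bind y2 := f(empty, f(d, empty)); substituting into the remaining equation gives: f(v, s) =?= f(f(f(3, f(empty, f(d, empty))), empty), tup(tup(3, tup(v, f(empty, f(d, empty)), d), tup(v, f(empty, f(d, empty)), d)), tup(3, d, 3), f(b, 3))). Substituting into the earlier bindings gives z := tup(v, f(empty, f(d, empty)), d), p := f(empty, f(d, empty)).
Decompose f/2: v =?= f(f(3, f(empty, f(d, empty))), empty),  s =?= tup(tup(3, tup(v, f(empty, f(d, empty)), d), tup(v, f(empty, f(d, empty)), d)), tup(3, d, 3), f(b, 3)).
Bind v := f(f(3, f(empty, f(d, empty))), empty); substituting into the remaining equation gives: s =?= tup(tup(3, tup(f(f(3, f(empty, f(d, empty))), empty), f(empty, f(d, empty)), d), tup(f(f(3, f(empty, f(d, empty))), empty), f(empty, f(d, empty)), d)), tup(3, d, 3), f(b, 3)). Substituting into the earlier binding gives z := tup(f(f(3, f(empty, f(d, empty))), empty), f(empty, f(d, empty)), d).
Bind s := tup(tup(3, tup(f(f(3, f(empty, f(d, empty))), empty), f(empty, f(d, empty)), d), tup(f(f(3, f(empty, f(d, empty))), empty), f(empty, f(d, empty)), d)), tup(3, d, 3), f(b, 3)).
MGU = { x1 := 3, z := tup(f(f(3, f(empty, f(d, empty))), empty), f(empty, f(d, empty)), d), x := 3, p := f(empty, f(d, empty)), y2 := f(empty, f(d, empty)), v := f(f(3, f(empty, f(d, empty))), empty), s := tup(tup(3, tup(f(f(3, f(empty, f(d, empty))), empty), f(empty, f(d, empty)), d), tup(f(f(3, f(empty, f(d, empty))), empty), f(empty, f(d, empty)), d)), tup(3, d, 3), f(b, 3)) }, so z := tup(f(f(3, f(empty, f(d, empty))), empty), f(empty, f(d, empty)), d).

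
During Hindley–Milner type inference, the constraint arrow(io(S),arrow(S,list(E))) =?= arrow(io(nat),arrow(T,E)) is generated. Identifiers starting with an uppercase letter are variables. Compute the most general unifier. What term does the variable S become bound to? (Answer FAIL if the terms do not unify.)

Decompose arrow/2: io(S) =?= io(nat),  arrow(S,list(E)) =?= arrow(T,E).
Decompose io/1: S =?= nat.
Bind S := nat; substituting into the remaining equation gives: arrow(nat,list(E)) =?= arrow(T,E).
Decompose arrow/2: nat =?= T,  list(E) =?= E.
Bind T := nat; no other remaining equation mentions T.
Occurs check fails: E occurs in list(E); the equation E =?= list(E) has no finite solution.

FAIL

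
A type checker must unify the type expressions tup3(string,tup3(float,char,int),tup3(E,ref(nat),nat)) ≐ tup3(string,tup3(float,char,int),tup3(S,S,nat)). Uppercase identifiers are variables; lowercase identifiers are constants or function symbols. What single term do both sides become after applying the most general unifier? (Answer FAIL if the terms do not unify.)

tup3(string,tup3(float,char,int),tup3(ref(nat),ref(nat),nat))

Decompose tup3/3: string ≐ string,  tup3(float,char,int) ≐ tup3(float,char,int),  tup3(E,ref(nat),nat) ≐ tup3(S,S,nat).
Delete trivial equation string ≐ string.
Delete trivial equation tup3(float,char,int) ≐ tup3(float,char,int).
Decompose tup3/3: E ≐ S,  ref(nat) ≐ S,  nat ≐ nat.
Bind E := S; no other remaining equation mentions E.
Bind S := ref(nat); no other remaining equation mentions S. Substituting into the earlier binding gives E := ref(nat).
Delete trivial equation nat ≐ nat.
Applying the MGU to either side gives tup3(string,tup3(float,char,int),tup3(ref(nat),ref(nat),nat)).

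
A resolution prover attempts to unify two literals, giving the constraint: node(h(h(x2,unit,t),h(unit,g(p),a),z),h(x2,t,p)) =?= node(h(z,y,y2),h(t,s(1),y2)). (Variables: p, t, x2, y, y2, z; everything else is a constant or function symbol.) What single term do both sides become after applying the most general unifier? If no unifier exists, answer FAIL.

Decompose node/2: h(h(x2,unit,t),h(unit,g(p),a),z) =?= h(z,y,y2),  h(x2,t,p) =?= h(t,s(1),y2).
Decompose h/3: h(x2,unit,t) =?= z,  h(unit,g(p),a) =?= y,  z =?= y2.
Bind z := h(x2,unit,t); substituting into the one remaining equation that mentions z gives: h(x2,unit,t) =?= y2.
Bind y := h(unit,g(p),a); no other remaining equation mentions y.
Bind y2 := h(x2,unit,t); substituting into the remaining equation gives: h(x2,t,p) =?= h(t,s(1),h(x2,unit,t)).
Decompose h/3: x2 =?= t,  t =?= s(1),  p =?= h(x2,unit,t).
Bind x2 := t; substituting into the one remaining equation that mentions x2 gives: p =?= h(t,unit,t). Substituting into the earlier bindings gives z := h(t,unit,t), y2 := h(t,unit,t).
Bind t := s(1); substituting into the remaining equation gives: p =?= h(s(1),unit,s(1)). Substituting into the earlier bindings gives z := h(s(1),unit,s(1)), y2 := h(s(1),unit,s(1)), x2 := s(1).
Bind p := h(s(1),unit,s(1)). Substituting into the earlier binding gives y := h(unit,g(h(s(1),unit,s(1))),a).
Applying the MGU to either side gives node(h(h(s(1),unit,s(1)),h(unit,g(h(s(1),unit,s(1))),a),h(s(1),unit,s(1))),h(s(1),s(1),h(s(1),unit,s(1)))).

node(h(h(s(1),unit,s(1)),h(unit,g(h(s(1),unit,s(1))),a),h(s(1),unit,s(1))),h(s(1),s(1),h(s(1),unit,s(1))))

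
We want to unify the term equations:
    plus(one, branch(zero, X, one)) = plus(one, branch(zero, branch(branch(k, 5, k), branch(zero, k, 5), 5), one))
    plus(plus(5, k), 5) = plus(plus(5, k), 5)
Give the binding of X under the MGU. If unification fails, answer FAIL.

branch(branch(k, 5, k), branch(zero, k, 5), 5)

Decompose plus/2: one = one,  branch(zero, X, one) = branch(zero, branch(branch(k, 5, k), branch(zero, k, 5), 5), one).
Delete trivial equation one = one.
Decompose branch/3: zero = zero,  X = branch(branch(k, 5, k), branch(zero, k, 5), 5),  one = one.
Delete trivial equation zero = zero.
Bind X := branch(branch(k, 5, k), branch(zero, k, 5), 5); no other remaining equation mentions X.
Delete trivial equation one = one.
Delete trivial equation plus(plus(5, k), 5) = plus(plus(5, k), 5).
MGU = { X ↦ branch(branch(k, 5, k), branch(zero, k, 5), 5) }, so X ↦ branch(branch(k, 5, k), branch(zero, k, 5), 5).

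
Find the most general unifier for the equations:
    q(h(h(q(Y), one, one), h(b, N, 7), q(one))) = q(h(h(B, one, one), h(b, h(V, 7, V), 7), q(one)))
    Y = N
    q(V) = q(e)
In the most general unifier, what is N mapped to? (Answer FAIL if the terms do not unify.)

h(e, 7, e)

Decompose q/1: h(h(q(Y), one, one), h(b, N, 7), q(one)) = h(h(B, one, one), h(b, h(V, 7, V), 7), q(one)).
Decompose h/3: h(q(Y), one, one) = h(B, one, one),  h(b, N, 7) = h(b, h(V, 7, V), 7),  q(one) = q(one).
Decompose h/3: q(Y) = B,  one = one,  one = one.
Bind B := q(Y); no other remaining equation mentions B.
Delete trivial equation one = one.
Delete trivial equation one = one.
Decompose h/3: b = b,  N = h(V, 7, V),  7 = 7.
Delete trivial equation b = b.
Bind N := h(V, 7, V); substituting into the one remaining equation that mentions N gives: Y = h(V, 7, V).
Delete trivial equation 7 = 7.
Delete trivial equation q(one) = q(one).
Bind Y := h(V, 7, V); no other remaining equation mentions Y. Substituting into the earlier binding gives B := q(h(V, 7, V)).
Decompose q/1: V = e.
Bind V := e. Substituting into the earlier bindings gives B := q(h(e, 7, e)), N := h(e, 7, e), Y := h(e, 7, e).
MGU = { B -> q(h(e, 7, e)), N -> h(e, 7, e), Y -> h(e, 7, e), V -> e }, so N -> h(e, 7, e).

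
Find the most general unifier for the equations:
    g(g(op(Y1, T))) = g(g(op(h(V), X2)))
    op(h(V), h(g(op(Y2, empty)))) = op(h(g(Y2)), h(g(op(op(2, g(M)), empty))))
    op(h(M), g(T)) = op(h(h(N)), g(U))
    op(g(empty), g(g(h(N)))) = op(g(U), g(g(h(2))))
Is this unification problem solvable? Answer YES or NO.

Decompose g/1: g(op(Y1, T)) = g(op(h(V), X2)).
Decompose g/1: op(Y1, T) = op(h(V), X2).
Decompose op/2: Y1 = h(V),  T = X2.
Bind Y1 := h(V); no other remaining equation mentions Y1.
Bind T := X2; substituting into the one remaining equation that mentions T gives: op(h(M), g(X2)) = op(h(h(N)), g(U)).
Decompose op/2: h(V) = h(g(Y2)),  h(g(op(Y2, empty))) = h(g(op(op(2, g(M)), empty))).
Decompose h/1: V = g(Y2).
Bind V := g(Y2); no other remaining equation mentions V. Substituting into the earlier binding gives Y1 := h(g(Y2)).
Decompose h/1: g(op(Y2, empty)) = g(op(op(2, g(M)), empty)).
Decompose g/1: op(Y2, empty) = op(op(2, g(M)), empty).
Decompose op/2: Y2 = op(2, g(M)),  empty = empty.
Bind Y2 := op(2, g(M)); no other remaining equation mentions Y2. Substituting into the earlier bindings gives Y1 := h(g(op(2, g(M)))), V := g(op(2, g(M))).
Delete trivial equation empty = empty.
Decompose op/2: h(M) = h(h(N)),  g(X2) = g(U).
Decompose h/1: M = h(N).
Bind M := h(N); no other remaining equation mentions M. Substituting into the earlier bindings gives Y1 := h(g(op(2, g(h(N))))), V := g(op(2, g(h(N)))), Y2 := op(2, g(h(N))).
Decompose g/1: X2 = U.
Bind X2 := U; no other remaining equation mentions X2. Substituting into the earlier binding gives T := U.
Decompose op/2: g(empty) = g(U),  g(g(h(N))) = g(g(h(2))).
Decompose g/1: empty = U.
Bind U := empty; no other remaining equation mentions U. Substituting into the earlier bindings gives T := empty, X2 := empty.
Decompose g/1: g(h(N)) = g(h(2)).
Decompose g/1: h(N) = h(2).
Decompose h/1: N = 2.
Bind N := 2. Substituting into the earlier bindings gives Y1 := h(g(op(2, g(h(2))))), V := g(op(2, g(h(2)))), Y2 := op(2, g(h(2))), M := h(2).
No equations remain and no clash or occurs-check failure arose, so a unifier exists.

YES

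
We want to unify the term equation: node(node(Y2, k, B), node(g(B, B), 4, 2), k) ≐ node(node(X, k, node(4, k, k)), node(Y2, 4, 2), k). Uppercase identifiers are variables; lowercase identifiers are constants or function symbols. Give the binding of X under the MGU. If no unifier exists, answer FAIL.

Decompose node/3: node(Y2, k, B) ≐ node(X, k, node(4, k, k)),  node(g(B, B), 4, 2) ≐ node(Y2, 4, 2),  k ≐ k.
Decompose node/3: Y2 ≐ X,  k ≐ k,  B ≐ node(4, k, k).
Bind Y2 := X; substituting into the one remaining equation that mentions Y2 gives: node(g(B, B), 4, 2) ≐ node(X, 4, 2).
Delete trivial equation k ≐ k.
Bind B := node(4, k, k); substituting into the one remaining equation that mentions B gives: node(g(node(4, k, k), node(4, k, k)), 4, 2) ≐ node(X, 4, 2).
Decompose node/3: g(node(4, k, k), node(4, k, k)) ≐ X,  4 ≐ 4,  2 ≐ 2.
Bind X := g(node(4, k, k), node(4, k, k)); no other remaining equation mentions X. Substituting into the earlier binding gives Y2 := g(node(4, k, k), node(4, k, k)).
Delete trivial equation 4 ≐ 4.
Delete trivial equation 2 ≐ 2.
Delete trivial equation k ≐ k.
MGU = { Y2 := g(node(4, k, k), node(4, k, k)), B := node(4, k, k), X := g(node(4, k, k), node(4, k, k)) }, so X := g(node(4, k, k), node(4, k, k)).

g(node(4, k, k), node(4, k, k))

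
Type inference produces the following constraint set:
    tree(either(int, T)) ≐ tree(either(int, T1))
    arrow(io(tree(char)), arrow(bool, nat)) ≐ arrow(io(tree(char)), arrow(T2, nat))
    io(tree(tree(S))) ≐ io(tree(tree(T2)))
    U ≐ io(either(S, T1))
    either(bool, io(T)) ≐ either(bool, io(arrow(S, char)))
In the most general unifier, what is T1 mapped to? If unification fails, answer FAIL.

arrow(bool, char)

Decompose tree/1: either(int, T) ≐ either(int, T1).
Decompose either/2: int ≐ int,  T ≐ T1.
Delete trivial equation int ≐ int.
Bind T := T1; substituting into the one remaining equation that mentions T gives: either(bool, io(T1)) ≐ either(bool, io(arrow(S, char))).
Decompose arrow/2: io(tree(char)) ≐ io(tree(char)),  arrow(bool, nat) ≐ arrow(T2, nat).
Delete trivial equation io(tree(char)) ≐ io(tree(char)).
Decompose arrow/2: bool ≐ T2,  nat ≐ nat.
Bind T2 := bool; substituting into the one remaining equation that mentions T2 gives: io(tree(tree(S))) ≐ io(tree(tree(bool))).
Delete trivial equation nat ≐ nat.
Decompose io/1: tree(tree(S)) ≐ tree(tree(bool)).
Decompose tree/1: tree(S) ≐ tree(bool).
Decompose tree/1: S ≐ bool.
Bind S := bool; substituting into the remaining equations gives: U ≐ io(either(bool, T1)),  either(bool, io(T1)) ≐ either(bool, io(arrow(bool, char))).
Bind U := io(either(bool, T1)); no other remaining equation mentions U.
Decompose either/2: bool ≐ bool,  io(T1) ≐ io(arrow(bool, char)).
Delete trivial equation bool ≐ bool.
Decompose io/1: T1 ≐ arrow(bool, char).
Bind T1 := arrow(bool, char). Substituting into the earlier bindings gives T := arrow(bool, char), U := io(either(bool, arrow(bool, char))).
MGU = { T ↦ arrow(bool, char), T2 ↦ bool, S ↦ bool, U ↦ io(either(bool, arrow(bool, char))), T1 ↦ arrow(bool, char) }, so T1 ↦ arrow(bool, char).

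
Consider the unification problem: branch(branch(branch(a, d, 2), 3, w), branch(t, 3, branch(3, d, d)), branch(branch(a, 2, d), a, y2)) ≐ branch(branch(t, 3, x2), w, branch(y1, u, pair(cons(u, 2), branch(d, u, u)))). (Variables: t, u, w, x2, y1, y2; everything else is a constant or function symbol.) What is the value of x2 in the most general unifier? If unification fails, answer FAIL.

Decompose branch/3: branch(branch(a, d, 2), 3, w) ≐ branch(t, 3, x2),  branch(t, 3, branch(3, d, d)) ≐ w,  branch(branch(a, 2, d), a, y2) ≐ branch(y1, u, pair(cons(u, 2), branch(d, u, u))).
Decompose branch/3: branch(a, d, 2) ≐ t,  3 ≐ 3,  w ≐ x2.
Bind t := branch(a, d, 2); substituting into the one remaining equation that mentions t gives: branch(branch(a, d, 2), 3, branch(3, d, d)) ≐ w.
Delete trivial equation 3 ≐ 3.
Bind w := x2; substituting into the one remaining equation that mentions w gives: branch(branch(a, d, 2), 3, branch(3, d, d)) ≐ x2.
Bind x2 := branch(branch(a, d, 2), 3, branch(3, d, d)); no other remaining equation mentions x2. Substituting into the earlier binding gives w := branch(branch(a, d, 2), 3, branch(3, d, d)).
Decompose branch/3: branch(a, 2, d) ≐ y1,  a ≐ u,  y2 ≐ pair(cons(u, 2), branch(d, u, u)).
Bind y1 := branch(a, 2, d); no other remaining equation mentions y1.
Bind u := a; substituting into the remaining equation gives: y2 ≐ pair(cons(a, 2), branch(d, a, a)).
Bind y2 := pair(cons(a, 2), branch(d, a, a)).
MGU = { t -> branch(a, d, 2), w -> branch(branch(a, d, 2), 3, branch(3, d, d)), x2 -> branch(branch(a, d, 2), 3, branch(3, d, d)), y1 -> branch(a, 2, d), u -> a, y2 -> pair(cons(a, 2), branch(d, a, a)) }, so x2 -> branch(branch(a, d, 2), 3, branch(3, d, d)).

branch(branch(a, d, 2), 3, branch(3, d, d))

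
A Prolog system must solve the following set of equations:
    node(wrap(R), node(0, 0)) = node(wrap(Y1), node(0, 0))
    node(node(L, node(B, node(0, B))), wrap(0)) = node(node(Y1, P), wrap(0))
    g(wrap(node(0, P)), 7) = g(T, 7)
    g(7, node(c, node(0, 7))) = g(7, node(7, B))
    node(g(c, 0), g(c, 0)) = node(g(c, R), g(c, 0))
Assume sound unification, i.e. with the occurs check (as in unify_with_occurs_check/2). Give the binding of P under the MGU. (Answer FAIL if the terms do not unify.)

FAIL

Decompose node/2: wrap(R) = wrap(Y1),  node(0, 0) = node(0, 0).
Decompose wrap/1: R = Y1.
Bind R := Y1; substituting into the one remaining equation that mentions R gives: node(g(c, 0), g(c, 0)) = node(g(c, Y1), g(c, 0)).
Delete trivial equation node(0, 0) = node(0, 0).
Decompose node/2: node(L, node(B, node(0, B))) = node(Y1, P),  wrap(0) = wrap(0).
Decompose node/2: L = Y1,  node(B, node(0, B)) = P.
Bind L := Y1; no other remaining equation mentions L.
Bind P := node(B, node(0, B)); substituting into the one remaining equation that mentions P gives: g(wrap(node(0, node(B, node(0, B)))), 7) = g(T, 7).
Delete trivial equation wrap(0) = wrap(0).
Decompose g/2: wrap(node(0, node(B, node(0, B)))) = T,  7 = 7.
Bind T := wrap(node(0, node(B, node(0, B)))); no other remaining equation mentions T.
Delete trivial equation 7 = 7.
Decompose g/2: 7 = 7,  node(c, node(0, 7)) = node(7, B).
Delete trivial equation 7 = 7.
Decompose node/2: c = 7,  node(0, 7) = B.
Clash: constants c and 7 differ; no unifier exists.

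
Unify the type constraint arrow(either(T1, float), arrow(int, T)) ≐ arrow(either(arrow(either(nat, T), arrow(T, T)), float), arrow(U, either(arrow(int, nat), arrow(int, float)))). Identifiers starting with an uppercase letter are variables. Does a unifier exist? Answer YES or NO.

YES

Decompose arrow/2: either(T1, float) ≐ either(arrow(either(nat, T), arrow(T, T)), float),  arrow(int, T) ≐ arrow(U, either(arrow(int, nat), arrow(int, float))).
Decompose either/2: T1 ≐ arrow(either(nat, T), arrow(T, T)),  float ≐ float.
Bind T1 := arrow(either(nat, T), arrow(T, T)); no other remaining equation mentions T1.
Delete trivial equation float ≐ float.
Decompose arrow/2: int ≐ U,  T ≐ either(arrow(int, nat), arrow(int, float)).
Bind U := int; no other remaining equation mentions U.
Bind T := either(arrow(int, nat), arrow(int, float)). Substituting into the earlier binding gives T1 := arrow(either(nat, either(arrow(int, nat), arrow(int, float))), arrow(either(arrow(int, nat), arrow(int, float)), either(arrow(int, nat), arrow(int, float)))).
No equations remain and no clash or occurs-check failure arose, so a unifier exists.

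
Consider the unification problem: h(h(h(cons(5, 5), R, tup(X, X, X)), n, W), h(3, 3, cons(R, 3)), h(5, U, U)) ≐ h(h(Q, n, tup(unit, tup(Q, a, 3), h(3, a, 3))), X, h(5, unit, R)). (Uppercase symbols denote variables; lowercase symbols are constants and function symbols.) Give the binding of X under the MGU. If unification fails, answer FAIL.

Decompose h/3: h(h(cons(5, 5), R, tup(X, X, X)), n, W) ≐ h(Q, n, tup(unit, tup(Q, a, 3), h(3, a, 3))),  h(3, 3, cons(R, 3)) ≐ X,  h(5, U, U) ≐ h(5, unit, R).
Decompose h/3: h(cons(5, 5), R, tup(X, X, X)) ≐ Q,  n ≐ n,  W ≐ tup(unit, tup(Q, a, 3), h(3, a, 3)).
Bind Q := h(cons(5, 5), R, tup(X, X, X)); substituting into the one remaining equation that mentions Q gives: W ≐ tup(unit, tup(h(cons(5, 5), R, tup(X, X, X)), a, 3), h(3, a, 3)).
Delete trivial equation n ≐ n.
Bind W := tup(unit, tup(h(cons(5, 5), R, tup(X, X, X)), a, 3), h(3, a, 3)); no other remaining equation mentions W.
Bind X := h(3, 3, cons(R, 3)); no other remaining equation mentions X. Substituting into the earlier bindings gives Q := h(cons(5, 5), R, tup(h(3, 3, cons(R, 3)), h(3, 3, cons(R, 3)), h(3, 3, cons(R, 3)))), W := tup(unit, tup(h(cons(5, 5), R, tup(h(3, 3, cons(R, 3)), h(3, 3, cons(R, 3)), h(3, 3, cons(R, 3)))), a, 3), h(3, a, 3)).
Decompose h/3: 5 ≐ 5,  U ≐ unit,  U ≐ R.
Delete trivial equation 5 ≐ 5.
Bind U := unit; substituting into the remaining equation gives: unit ≐ R.
Bind R := unit. Substituting into the earlier bindings gives Q := h(cons(5, 5), unit, tup(h(3, 3, cons(unit, 3)), h(3, 3, cons(unit, 3)), h(3, 3, cons(unit, 3)))), W := tup(unit, tup(h(cons(5, 5), unit, tup(h(3, 3, cons(unit, 3)), h(3, 3, cons(unit, 3)), h(3, 3, cons(unit, 3)))), a, 3), h(3, a, 3)), X := h(3, 3, cons(unit, 3)).
MGU = { Q := h(cons(5, 5), unit, tup(h(3, 3, cons(unit, 3)), h(3, 3, cons(unit, 3)), h(3, 3, cons(unit, 3)))), W := tup(unit, tup(h(cons(5, 5), unit, tup(h(3, 3, cons(unit, 3)), h(3, 3, cons(unit, 3)), h(3, 3, cons(unit, 3)))), a, 3), h(3, a, 3)), X := h(3, 3, cons(unit, 3)), U := unit, R := unit }, so X := h(3, 3, cons(unit, 3)).

h(3, 3, cons(unit, 3))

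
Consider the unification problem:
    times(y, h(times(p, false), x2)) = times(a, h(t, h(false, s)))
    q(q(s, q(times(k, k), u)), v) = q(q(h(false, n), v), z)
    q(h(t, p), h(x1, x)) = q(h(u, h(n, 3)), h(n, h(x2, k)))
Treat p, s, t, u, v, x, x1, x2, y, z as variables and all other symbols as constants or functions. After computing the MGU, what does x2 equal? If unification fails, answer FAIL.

h(false, h(false, n))

Decompose times/2: y = a,  h(times(p, false), x2) = h(t, h(false, s)).
Bind y := a; no other remaining equation mentions y.
Decompose h/2: times(p, false) = t,  x2 = h(false, s).
Bind t := times(p, false); substituting into the one remaining equation that mentions t gives: q(h(times(p, false), p), h(x1, x)) = q(h(u, h(n, 3)), h(n, h(x2, k))).
Bind x2 := h(false, s); substituting into the one remaining equation that mentions x2 gives: q(h(times(p, false), p), h(x1, x)) = q(h(u, h(n, 3)), h(n, h(h(false, s), k))).
Decompose q/2: q(s, q(times(k, k), u)) = q(h(false, n), v),  v = z.
Decompose q/2: s = h(false, n),  q(times(k, k), u) = v.
Bind s := h(false, n); substituting into the one remaining equation that mentions s gives: q(h(times(p, false), p), h(x1, x)) = q(h(u, h(n, 3)), h(n, h(h(false, h(false, n)), k))). Substituting into the earlier binding gives x2 := h(false, h(false, n)).
Bind v := q(times(k, k), u); substituting into the one remaining equation that mentions v gives: q(times(k, k), u) = z.
Bind z := q(times(k, k), u); no other remaining equation mentions z.
Decompose q/2: h(times(p, false), p) = h(u, h(n, 3)),  h(x1, x) = h(n, h(h(false, h(false, n)), k)).
Decompose h/2: times(p, false) = u,  p = h(n, 3).
Bind u := times(p, false); no other remaining equation mentions u. Substituting into the earlier bindings gives v := q(times(k, k), times(p, false)), z := q(times(k, k), times(p, false)).
Bind p := h(n, 3); no other remaining equation mentions p. Substituting into the earlier bindings gives t := times(h(n, 3), false), v := q(times(k, k), times(h(n, 3), false)), z := q(times(k, k), times(h(n, 3), false)), u := times(h(n, 3), false).
Decompose h/2: x1 = n,  x = h(h(false, h(false, n)), k).
Bind x1 := n; no other remaining equation mentions x1.
Bind x := h(h(false, h(false, n)), k).
MGU = { y := a, t := times(h(n, 3), false), x2 := h(false, h(false, n)), s := h(false, n), v := q(times(k, k), times(h(n, 3), false)), z := q(times(k, k), times(h(n, 3), false)), u := times(h(n, 3), false), p := h(n, 3), x1 := n, x := h(h(false, h(false, n)), k) }, so x2 := h(false, h(false, n)).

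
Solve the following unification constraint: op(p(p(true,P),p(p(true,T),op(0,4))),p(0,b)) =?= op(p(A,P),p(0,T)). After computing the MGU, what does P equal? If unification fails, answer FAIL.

Decompose op/2: p(p(true,P),p(p(true,T),op(0,4))) =?= p(A,P),  p(0,b) =?= p(0,T).
Decompose p/2: p(true,P) =?= A,  p(p(true,T),op(0,4)) =?= P.
Bind A := p(true,P); no other remaining equation mentions A.
Bind P := p(p(true,T),op(0,4)); no other remaining equation mentions P. Substituting into the earlier binding gives A := p(true,p(p(true,T),op(0,4))).
Decompose p/2: 0 =?= 0,  b =?= T.
Delete trivial equation 0 =?= 0.
Bind T := b. Substituting into the earlier bindings gives A := p(true,p(p(true,b),op(0,4))), P := p(p(true,b),op(0,4)).
MGU = { A := p(true,p(p(true,b),op(0,4))), P := p(p(true,b),op(0,4)), T := b }, so P := p(p(true,b),op(0,4)).

p(p(true,b),op(0,4))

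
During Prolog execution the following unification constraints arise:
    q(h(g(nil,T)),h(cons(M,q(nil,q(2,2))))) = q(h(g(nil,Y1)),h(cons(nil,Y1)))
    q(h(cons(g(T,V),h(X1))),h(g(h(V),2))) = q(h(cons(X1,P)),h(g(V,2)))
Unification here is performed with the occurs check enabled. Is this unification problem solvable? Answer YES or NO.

NO

Decompose q/2: h(g(nil,T)) = h(g(nil,Y1)),  h(cons(M,q(nil,q(2,2)))) = h(cons(nil,Y1)).
Decompose h/1: g(nil,T) = g(nil,Y1).
Decompose g/2: nil = nil,  T = Y1.
Delete trivial equation nil = nil.
Bind T := Y1; substituting into the one remaining equation that mentions T gives: q(h(cons(g(Y1,V),h(X1))),h(g(h(V),2))) = q(h(cons(X1,P)),h(g(V,2))).
Decompose h/1: cons(M,q(nil,q(2,2))) = cons(nil,Y1).
Decompose cons/2: M = nil,  q(nil,q(2,2)) = Y1.
Bind M := nil; no other remaining equation mentions M.
Bind Y1 := q(nil,q(2,2)); substituting into the remaining equation gives: q(h(cons(g(q(nil,q(2,2)),V),h(X1))),h(g(h(V),2))) = q(h(cons(X1,P)),h(g(V,2))). Substituting into the earlier binding gives T := q(nil,q(2,2)).
Decompose q/2: h(cons(g(q(nil,q(2,2)),V),h(X1))) = h(cons(X1,P)),  h(g(h(V),2)) = h(g(V,2)).
Decompose h/1: cons(g(q(nil,q(2,2)),V),h(X1)) = cons(X1,P).
Decompose cons/2: g(q(nil,q(2,2)),V) = X1,  h(X1) = P.
Bind X1 := g(q(nil,q(2,2)),V); substituting into the one remaining equation that mentions X1 gives: h(g(q(nil,q(2,2)),V)) = P.
Bind P := h(g(q(nil,q(2,2)),V)); no other remaining equation mentions P.
Decompose h/1: g(h(V),2) = g(V,2).
Decompose g/2: h(V) = V,  2 = 2.
Occurs check fails: V occurs in h(V); the equation V = h(V) has no finite solution.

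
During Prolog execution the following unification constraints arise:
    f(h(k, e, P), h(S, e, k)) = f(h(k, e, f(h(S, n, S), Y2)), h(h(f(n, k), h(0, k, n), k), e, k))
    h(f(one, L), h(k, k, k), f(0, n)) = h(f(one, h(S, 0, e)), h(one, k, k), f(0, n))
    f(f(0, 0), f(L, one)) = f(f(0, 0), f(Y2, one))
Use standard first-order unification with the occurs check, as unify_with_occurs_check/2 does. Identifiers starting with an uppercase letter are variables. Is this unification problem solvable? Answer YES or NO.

NO

Decompose f/2: h(k, e, P) = h(k, e, f(h(S, n, S), Y2)),  h(S, e, k) = h(h(f(n, k), h(0, k, n), k), e, k).
Decompose h/3: k = k,  e = e,  P = f(h(S, n, S), Y2).
Delete trivial equation k = k.
Delete trivial equation e = e.
Bind P := f(h(S, n, S), Y2); no other remaining equation mentions P.
Decompose h/3: S = h(f(n, k), h(0, k, n), k),  e = e,  k = k.
Bind S := h(f(n, k), h(0, k, n), k); substituting into the one remaining equation that mentions S gives: h(f(one, L), h(k, k, k), f(0, n)) = h(f(one, h(h(f(n, k), h(0, k, n), k), 0, e)), h(one, k, k), f(0, n)). Substituting into the earlier binding gives P := f(h(h(f(n, k), h(0, k, n), k), n, h(f(n, k), h(0, k, n), k)), Y2).
Delete trivial equation e = e.
Delete trivial equation k = k.
Decompose h/3: f(one, L) = f(one, h(h(f(n, k), h(0, k, n), k), 0, e)),  h(k, k, k) = h(one, k, k),  f(0, n) = f(0, n).
Decompose f/2: one = one,  L = h(h(f(n, k), h(0, k, n), k), 0, e).
Delete trivial equation one = one.
Bind L := h(h(f(n, k), h(0, k, n), k), 0, e); substituting into the one remaining equation that mentions L gives: f(f(0, 0), f(h(h(f(n, k), h(0, k, n), k), 0, e), one)) = f(f(0, 0), f(Y2, one)).
Decompose h/3: k = one,  k = k,  k = k.
Clash: constants k and one differ; no unifier exists.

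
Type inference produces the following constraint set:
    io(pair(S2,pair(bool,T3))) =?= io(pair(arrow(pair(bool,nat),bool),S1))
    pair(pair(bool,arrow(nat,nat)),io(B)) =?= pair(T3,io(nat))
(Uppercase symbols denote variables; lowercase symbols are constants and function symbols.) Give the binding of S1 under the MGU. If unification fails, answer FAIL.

Decompose io/1: pair(S2,pair(bool,T3)) =?= pair(arrow(pair(bool,nat),bool),S1).
Decompose pair/2: S2 =?= arrow(pair(bool,nat),bool),  pair(bool,T3) =?= S1.
Bind S2 := arrow(pair(bool,nat),bool); no other remaining equation mentions S2.
Bind S1 := pair(bool,T3); no other remaining equation mentions S1.
Decompose pair/2: pair(bool,arrow(nat,nat)) =?= T3,  io(B) =?= io(nat).
Bind T3 := pair(bool,arrow(nat,nat)); no other remaining equation mentions T3. Substituting into the earlier binding gives S1 := pair(bool,pair(bool,arrow(nat,nat))).
Decompose io/1: B =?= nat.
Bind B := nat.
MGU = { S2 -> arrow(pair(bool,nat),bool), S1 -> pair(bool,pair(bool,arrow(nat,nat))), T3 -> pair(bool,arrow(nat,nat)), B -> nat }, so S1 -> pair(bool,pair(bool,arrow(nat,nat))).

pair(bool,pair(bool,arrow(nat,nat)))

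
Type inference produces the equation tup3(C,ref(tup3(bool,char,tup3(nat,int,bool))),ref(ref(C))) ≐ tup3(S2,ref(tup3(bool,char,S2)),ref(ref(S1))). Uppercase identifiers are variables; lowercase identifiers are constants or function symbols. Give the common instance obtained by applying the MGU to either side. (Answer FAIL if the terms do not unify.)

Decompose tup3/3: C ≐ S2,  ref(tup3(bool,char,tup3(nat,int,bool))) ≐ ref(tup3(bool,char,S2)),  ref(ref(C)) ≐ ref(ref(S1)).
Bind C := S2; substituting into the one remaining equation that mentions C gives: ref(ref(S2)) ≐ ref(ref(S1)).
Decompose ref/1: tup3(bool,char,tup3(nat,int,bool)) ≐ tup3(bool,char,S2).
Decompose tup3/3: bool ≐ bool,  char ≐ char,  tup3(nat,int,bool) ≐ S2.
Delete trivial equation bool ≐ bool.
Delete trivial equation char ≐ char.
Bind S2 := tup3(nat,int,bool); substituting into the remaining equation gives: ref(ref(tup3(nat,int,bool))) ≐ ref(ref(S1)). Substituting into the earlier binding gives C := tup3(nat,int,bool).
Decompose ref/1: ref(tup3(nat,int,bool)) ≐ ref(S1).
Decompose ref/1: tup3(nat,int,bool) ≐ S1.
Bind S1 := tup3(nat,int,bool).
Applying the MGU to either side gives tup3(tup3(nat,int,bool),ref(tup3(bool,char,tup3(nat,int,bool))),ref(ref(tup3(nat,int,bool)))).

tup3(tup3(nat,int,bool),ref(tup3(bool,char,tup3(nat,int,bool))),ref(ref(tup3(nat,int,bool))))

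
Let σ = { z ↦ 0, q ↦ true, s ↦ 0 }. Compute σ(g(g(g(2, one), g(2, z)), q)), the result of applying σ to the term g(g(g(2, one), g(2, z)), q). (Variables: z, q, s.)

g(g(g(2, one), g(2, 0)), true)

Replace each occurrence of z with 0.
Replace each occurrence of q with true.
Result: g(g(g(2, one), g(2, 0)), true).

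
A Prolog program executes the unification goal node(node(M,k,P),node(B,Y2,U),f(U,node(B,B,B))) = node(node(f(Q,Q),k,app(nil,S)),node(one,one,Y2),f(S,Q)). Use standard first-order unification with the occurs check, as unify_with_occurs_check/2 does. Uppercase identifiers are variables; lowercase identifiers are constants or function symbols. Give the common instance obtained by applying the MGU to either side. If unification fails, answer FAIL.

Decompose node/3: node(M,k,P) = node(f(Q,Q),k,app(nil,S)),  node(B,Y2,U) = node(one,one,Y2),  f(U,node(B,B,B)) = f(S,Q).
Decompose node/3: M = f(Q,Q),  k = k,  P = app(nil,S).
Bind M := f(Q,Q); no other remaining equation mentions M.
Delete trivial equation k = k.
Bind P := app(nil,S); no other remaining equation mentions P.
Decompose node/3: B = one,  Y2 = one,  U = Y2.
Bind B := one; substituting into the one remaining equation that mentions B gives: f(U,node(one,one,one)) = f(S,Q).
Bind Y2 := one; substituting into the one remaining equation that mentions Y2 gives: U = one.
Bind U := one; substituting into the remaining equation gives: f(one,node(one,one,one)) = f(S,Q).
Decompose f/2: one = S,  node(one,one,one) = Q.
Bind S := one; no other remaining equation mentions S. Substituting into the earlier binding gives P := app(nil,one).
Bind Q := node(one,one,one). Substituting into the earlier binding gives M := f(node(one,one,one),node(one,one,one)).
Applying the MGU to either side gives node(node(f(node(one,one,one),node(one,one,one)),k,app(nil,one)),node(one,one,one),f(one,node(one,one,one))).

node(node(f(node(one,one,one),node(one,one,one)),k,app(nil,one)),node(one,one,one),f(one,node(one,one,one)))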